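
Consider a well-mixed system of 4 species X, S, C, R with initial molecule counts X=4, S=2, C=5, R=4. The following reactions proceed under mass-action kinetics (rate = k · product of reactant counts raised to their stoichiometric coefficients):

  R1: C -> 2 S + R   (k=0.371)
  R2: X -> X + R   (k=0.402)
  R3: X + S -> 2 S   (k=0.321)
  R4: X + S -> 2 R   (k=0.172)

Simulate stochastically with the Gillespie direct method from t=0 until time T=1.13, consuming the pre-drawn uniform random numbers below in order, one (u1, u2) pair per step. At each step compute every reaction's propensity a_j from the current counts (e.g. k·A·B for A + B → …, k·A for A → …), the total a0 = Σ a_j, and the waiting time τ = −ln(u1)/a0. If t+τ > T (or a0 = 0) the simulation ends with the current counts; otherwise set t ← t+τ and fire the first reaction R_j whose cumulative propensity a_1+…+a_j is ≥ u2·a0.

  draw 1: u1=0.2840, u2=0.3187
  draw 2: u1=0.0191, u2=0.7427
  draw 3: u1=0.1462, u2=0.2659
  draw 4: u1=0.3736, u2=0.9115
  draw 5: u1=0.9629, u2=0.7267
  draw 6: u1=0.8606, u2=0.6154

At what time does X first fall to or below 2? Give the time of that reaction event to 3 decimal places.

t=0.000: X=4 S=2 C=5 R=4
Draw 1: a1=1.855, a2=1.608, a3=2.568, a4=1.376, a0=7.407; τ=−ln(0.2840)/7.407=0.170 → t=0.170; u2·a0=0.3187·7.407=2.361; a1=1.855 < 2.361 ≤ a1+a2=3.463 → R2 fires; X=4 S=2 C=5 R=5
Draw 2: a1=1.855, a2=1.608, a3=2.568, a4=1.376, a0=7.407; τ=−ln(0.0191)/7.407=0.534 → t=0.704; u2·a0=0.7427·7.407=5.501; a1+a2=3.463 < 5.501 ≤ a1+…+a3=6.031 → R3 fires; X=3 S=3 C=5 R=5
Draw 3: a1=1.855, a2=1.206, a3=2.889, a4=1.548, a0=7.498; τ=−ln(0.1462)/7.498=0.256 → t=0.961; u2·a0=0.2659·7.498=1.994; a1=1.855 < 1.994 ≤ a1+a2=3.061 → R2 fires; X=3 S=3 C=5 R=6
Draw 4: a1=1.855, a2=1.206, a3=2.889, a4=1.548, a0=7.498; τ=−ln(0.3736)/7.498=0.131 → t=1.092; u2·a0=0.9115·7.498=6.834; a1+…+a3=5.950 < 6.834 ≤ a1+…+a4=7.498 → R4 fires; X=2 S=2 C=5 R=8
Draw 5: a1=1.855, a2=0.804, a3=1.284, a4=0.688, a0=4.631; τ=−ln(0.9629)/4.631=0.008 → t=1.100; u2·a0=0.7267·4.631=3.365; a1+a2=2.659 < 3.365 ≤ a1+…+a3=3.943 → R3 fires; X=1 S=3 C=5 R=8
Draw 6: a1=1.855, a2=0.402, a3=0.963, a4=0.516, a0=3.736; τ=−ln(0.8606)/3.736=0.040 → t=1.140 > T=1.13: stop.
X first becomes ≤ 2 when it reaches 2 at the event at t=1.092.

Threshold first reached at t = 1.092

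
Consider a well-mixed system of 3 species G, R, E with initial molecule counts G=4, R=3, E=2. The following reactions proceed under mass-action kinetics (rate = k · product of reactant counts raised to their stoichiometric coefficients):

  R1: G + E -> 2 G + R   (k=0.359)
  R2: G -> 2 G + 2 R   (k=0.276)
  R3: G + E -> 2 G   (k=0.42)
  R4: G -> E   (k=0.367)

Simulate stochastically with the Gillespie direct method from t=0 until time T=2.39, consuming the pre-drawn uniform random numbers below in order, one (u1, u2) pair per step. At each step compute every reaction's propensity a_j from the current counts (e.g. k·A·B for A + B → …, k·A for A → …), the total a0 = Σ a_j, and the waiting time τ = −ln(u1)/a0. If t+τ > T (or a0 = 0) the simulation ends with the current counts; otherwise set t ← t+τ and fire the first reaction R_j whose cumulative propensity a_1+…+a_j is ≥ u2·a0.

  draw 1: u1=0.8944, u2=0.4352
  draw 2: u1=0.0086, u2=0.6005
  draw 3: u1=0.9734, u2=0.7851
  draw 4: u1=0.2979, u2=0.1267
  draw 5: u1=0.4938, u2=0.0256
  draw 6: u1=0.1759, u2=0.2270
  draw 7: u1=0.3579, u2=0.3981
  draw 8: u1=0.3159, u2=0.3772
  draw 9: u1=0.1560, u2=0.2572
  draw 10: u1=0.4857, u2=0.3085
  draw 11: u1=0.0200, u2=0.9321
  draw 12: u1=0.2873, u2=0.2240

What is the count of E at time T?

t=0.000: G=4 R=3 E=2
Draw 1: a1=2.872, a2=1.104, a3=3.360, a4=1.468, a0=8.804; τ=−ln(0.8944)/8.804=0.013 → t=0.013; u2·a0=0.4352·8.804=3.832; a1=2.872 < 3.832 ≤ a1+a2=3.976 → R2 fires; G=5 R=5 E=2
Draw 2: a1=3.590, a2=1.380, a3=4.200, a4=1.835, a0=11.005; τ=−ln(0.0086)/11.005=0.432 → t=0.445; u2·a0=0.6005·11.005=6.609; a1+a2=4.970 < 6.609 ≤ a1+…+a3=9.170 → R3 fires; G=6 R=5 E=1
Draw 3: a1=2.154, a2=1.656, a3=2.520, a4=2.202, a0=8.532; τ=−ln(0.9734)/8.532=0.003 → t=0.448; u2·a0=0.7851·8.532=6.698; a1+…+a3=6.330 < 6.698 ≤ a1+…+a4=8.532 → R4 fires; G=5 R=5 E=2
Draw 4: a1=3.590, a2=1.380, a3=4.200, a4=1.835, a0=11.005; τ=−ln(0.2979)/11.005=0.110 → t=0.558; u2·a0=0.1267·11.005=1.394 ≤ a1=3.590 → R1 fires; G=6 R=6 E=1
Draw 5: a1=2.154, a2=1.656, a3=2.520, a4=2.202, a0=8.532; τ=−ln(0.4938)/8.532=0.083 → t=0.641; u2·a0=0.0256·8.532=0.218 ≤ a1=2.154 → R1 fires; G=7 R=7 E=0
Draw 6: a1=0.000, a2=1.932, a3=0.000, a4=2.569, a0=4.501; τ=−ln(0.1759)/4.501=0.386 → t=1.027; u2·a0=0.2270·4.501=1.022; a1=0.000 < 1.022 ≤ a1+a2=1.932 → R2 fires; G=8 R=9 E=0
Draw 7: a1=0.000, a2=2.208, a3=0.000, a4=2.936, a0=5.144; τ=−ln(0.3579)/5.144=0.200 → t=1.227; u2·a0=0.3981·5.144=2.048; a1=0.000 < 2.048 ≤ a1+a2=2.208 → R2 fires; G=9 R=11 E=0
Draw 8: a1=0.000, a2=2.484, a3=0.000, a4=3.303, a0=5.787; τ=−ln(0.3159)/5.787=0.199 → t=1.426; u2·a0=0.3772·5.787=2.183; a1=0.000 < 2.183 ≤ a1+a2=2.484 → R2 fires; G=10 R=13 E=0
Draw 9: a1=0.000, a2=2.760, a3=0.000, a4=3.670, a0=6.430; τ=−ln(0.1560)/6.430=0.289 → t=1.715; u2·a0=0.2572·6.430=1.654; a1=0.000 < 1.654 ≤ a1+a2=2.760 → R2 fires; G=11 R=15 E=0
Draw 10: a1=0.000, a2=3.036, a3=0.000, a4=4.037, a0=7.073; τ=−ln(0.4857)/7.073=0.102 → t=1.817; u2·a0=0.3085·7.073=2.182; a1=0.000 < 2.182 ≤ a1+a2=3.036 → R2 fires; G=12 R=17 E=0
Draw 11: a1=0.000, a2=3.312, a3=0.000, a4=4.404, a0=7.716; τ=−ln(0.0200)/7.716=0.507 → t=2.324; u2·a0=0.9321·7.716=7.192; a1+…+a3=3.312 < 7.192 ≤ a1+…+a4=7.716 → R4 fires; G=11 R=17 E=1
Draw 12: a1=3.949, a2=3.036, a3=4.620, a4=4.037, a0=15.642; τ=−ln(0.2873)/15.642=0.080 → t=2.404 > T=2.39: stop.
Read off E at T=2.39: 1

E at T = 1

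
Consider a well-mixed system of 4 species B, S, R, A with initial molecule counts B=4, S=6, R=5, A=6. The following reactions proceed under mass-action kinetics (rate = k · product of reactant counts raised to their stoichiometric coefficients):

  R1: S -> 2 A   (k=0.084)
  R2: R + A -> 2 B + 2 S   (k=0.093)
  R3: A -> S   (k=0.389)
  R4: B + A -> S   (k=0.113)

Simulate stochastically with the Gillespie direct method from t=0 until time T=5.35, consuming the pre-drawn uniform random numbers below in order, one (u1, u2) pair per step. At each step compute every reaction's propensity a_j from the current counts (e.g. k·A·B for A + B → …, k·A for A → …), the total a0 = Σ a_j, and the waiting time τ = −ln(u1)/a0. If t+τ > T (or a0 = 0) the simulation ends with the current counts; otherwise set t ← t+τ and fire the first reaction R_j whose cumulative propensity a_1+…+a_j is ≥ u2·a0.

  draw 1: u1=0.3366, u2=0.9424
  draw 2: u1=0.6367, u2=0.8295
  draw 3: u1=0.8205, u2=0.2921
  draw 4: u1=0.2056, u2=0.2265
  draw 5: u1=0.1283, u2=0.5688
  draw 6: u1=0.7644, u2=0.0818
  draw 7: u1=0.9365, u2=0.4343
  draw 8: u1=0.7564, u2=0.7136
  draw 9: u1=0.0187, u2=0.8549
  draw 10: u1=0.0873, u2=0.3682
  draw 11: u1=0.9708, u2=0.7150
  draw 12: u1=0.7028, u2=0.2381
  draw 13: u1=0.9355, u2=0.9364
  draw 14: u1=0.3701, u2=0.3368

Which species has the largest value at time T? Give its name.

Dominant species at T: S

t=0.000: B=4 S=6 R=5 A=6
Draw 1: a1=0.504, a2=2.790, a3=2.334, a4=2.712, a0=8.340; τ=−ln(0.3366)/8.340=0.131 → t=0.131; u2·a0=0.9424·8.340=7.860; a1+…+a3=5.628 < 7.860 ≤ a1+…+a4=8.340 → R4 fires; B=3 S=7 R=5 A=5
Draw 2: a1=0.588, a2=2.325, a3=1.945, a4=1.695, a0=6.553; τ=−ln(0.6367)/6.553=0.069 → t=0.199; u2·a0=0.8295·6.553=5.436; a1+…+a3=4.858 < 5.436 ≤ a1+…+a4=6.553 → R4 fires; B=2 S=8 R=5 A=4
Draw 3: a1=0.672, a2=1.860, a3=1.556, a4=0.904, a0=4.992; τ=−ln(0.8205)/4.992=0.040 → t=0.239; u2·a0=0.2921·4.992=1.458; a1=0.672 < 1.458 ≤ a1+a2=2.532 → R2 fires; B=4 S=10 R=4 A=3
Draw 4: a1=0.840, a2=1.116, a3=1.167, a4=1.356, a0=4.479; τ=−ln(0.2056)/4.479=0.353 → t=0.592; u2·a0=0.2265·4.479=1.014; a1=0.840 < 1.014 ≤ a1+a2=1.956 → R2 fires; B=6 S=12 R=3 A=2
Draw 5: a1=1.008, a2=0.558, a3=0.778, a4=1.356, a0=3.700; τ=−ln(0.1283)/3.700=0.555 → t=1.147; u2·a0=0.5688·3.700=2.105; a1+a2=1.566 < 2.105 ≤ a1+…+a3=2.344 → R3 fires; B=6 S=13 R=3 A=1
Draw 6: a1=1.092, a2=0.279, a3=0.389, a4=0.678, a0=2.438; τ=−ln(0.7644)/2.438=0.110 → t=1.257; u2·a0=0.0818·2.438=0.199 ≤ a1=1.092 → R1 fires; B=6 S=12 R=3 A=3
Draw 7: a1=1.008, a2=0.837, a3=1.167, a4=2.034, a0=5.046; τ=−ln(0.9365)/5.046=0.013 → t=1.270; u2·a0=0.4343·5.046=2.191; a1+a2=1.845 < 2.191 ≤ a1+…+a3=3.012 → R3 fires; B=6 S=13 R=3 A=2
Draw 8: a1=1.092, a2=0.558, a3=0.778, a4=1.356, a0=3.784; τ=−ln(0.7564)/3.784=0.074 → t=1.344; u2·a0=0.7136·3.784=2.700; a1+…+a3=2.428 < 2.700 ≤ a1+…+a4=3.784 → R4 fires; B=5 S=14 R=3 A=1
Draw 9: a1=1.176, a2=0.279, a3=0.389, a4=0.565, a0=2.409; τ=−ln(0.0187)/2.409=1.652 → t=2.996; u2·a0=0.8549·2.409=2.059; a1+…+a3=1.844 < 2.059 ≤ a1+…+a4=2.409 → R4 fires; B=4 S=15 R=3 A=0
Draw 10: a1=1.260, a2=0.000, a3=0.000, a4=0.000, a0=1.260; τ=−ln(0.0873)/1.260=1.935 → t=4.931; u2·a0=0.3682·1.260=0.464 ≤ a1=1.260 → R1 fires; B=4 S=14 R=3 A=2
Draw 11: a1=1.176, a2=0.558, a3=0.778, a4=0.904, a0=3.416; τ=−ln(0.9708)/3.416=0.009 → t=4.940; u2·a0=0.7150·3.416=2.442; a1+a2=1.734 < 2.442 ≤ a1+…+a3=2.512 → R3 fires; B=4 S=15 R=3 A=1
Draw 12: a1=1.260, a2=0.279, a3=0.389, a4=0.452, a0=2.380; τ=−ln(0.7028)/2.380=0.148 → t=5.088; u2·a0=0.2381·2.380=0.567 ≤ a1=1.260 → R1 fires; B=4 S=14 R=3 A=3
Draw 13: a1=1.176, a2=0.837, a3=1.167, a4=1.356, a0=4.536; τ=−ln(0.9355)/4.536=0.015 → t=5.103; u2·a0=0.9364·4.536=4.248; a1+…+a3=3.180 < 4.248 ≤ a1+…+a4=4.536 → R4 fires; B=3 S=15 R=3 A=2
Draw 14: a1=1.260, a2=0.558, a3=0.778, a4=0.678, a0=3.274; τ=−ln(0.3701)/3.274=0.304 → t=5.406 > T=5.35: stop.
At T=5.35: B=3 S=15 R=3 A=2; the largest is S.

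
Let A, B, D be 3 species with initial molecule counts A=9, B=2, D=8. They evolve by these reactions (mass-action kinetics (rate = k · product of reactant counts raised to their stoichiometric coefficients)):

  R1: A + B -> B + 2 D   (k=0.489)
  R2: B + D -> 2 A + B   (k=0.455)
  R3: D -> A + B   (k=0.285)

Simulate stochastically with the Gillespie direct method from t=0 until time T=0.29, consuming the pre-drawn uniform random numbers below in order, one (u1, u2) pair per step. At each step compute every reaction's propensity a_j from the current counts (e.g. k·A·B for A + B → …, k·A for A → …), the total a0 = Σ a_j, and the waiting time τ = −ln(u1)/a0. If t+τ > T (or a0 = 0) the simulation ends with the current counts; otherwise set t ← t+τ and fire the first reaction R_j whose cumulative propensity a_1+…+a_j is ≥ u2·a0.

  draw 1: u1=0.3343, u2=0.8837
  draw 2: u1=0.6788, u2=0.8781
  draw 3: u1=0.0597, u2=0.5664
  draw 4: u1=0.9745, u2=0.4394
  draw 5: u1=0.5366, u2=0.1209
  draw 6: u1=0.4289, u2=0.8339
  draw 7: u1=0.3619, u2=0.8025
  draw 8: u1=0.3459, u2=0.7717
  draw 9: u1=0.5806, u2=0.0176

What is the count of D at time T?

D at T = 9

t=0.000: A=9 B=2 D=8
Draw 1: a1=8.802, a2=7.280, a3=2.280, a0=18.362; τ=−ln(0.3343)/18.362=0.060 → t=0.060; u2·a0=0.8837·18.362=16.226; a1+a2=16.082 < 16.226 ≤ a1+…+a3=18.362 → R3 fires; A=10 B=3 D=7
Draw 2: a1=14.670, a2=9.555, a3=1.995, a0=26.220; τ=−ln(0.6788)/26.220=0.015 → t=0.074; u2·a0=0.8781·26.220=23.024; a1=14.670 < 23.024 ≤ a1+a2=24.225 → R2 fires; A=12 B=3 D=6
Draw 3: a1=17.604, a2=8.190, a3=1.710, a0=27.504; τ=−ln(0.0597)/27.504=0.102 → t=0.177; u2·a0=0.5664·27.504=15.578 ≤ a1=17.604 → R1 fires; A=11 B=3 D=8
Draw 4: a1=16.137, a2=10.920, a3=2.280, a0=29.337; τ=−ln(0.9745)/29.337=0.001 → t=0.178; u2·a0=0.4394·29.337=12.891 ≤ a1=16.137 → R1 fires; A=10 B=3 D=10
Draw 5: a1=14.670, a2=13.650, a3=2.850, a0=31.170; τ=−ln(0.5366)/31.170=0.020 → t=0.198; u2·a0=0.1209·31.170=3.768 ≤ a1=14.670 → R1 fires; A=9 B=3 D=12
Draw 6: a1=13.203, a2=16.380, a3=3.420, a0=33.003; τ=−ln(0.4289)/33.003=0.026 → t=0.223; u2·a0=0.8339·33.003=27.521; a1=13.203 < 27.521 ≤ a1+a2=29.583 → R2 fires; A=11 B=3 D=11
Draw 7: a1=16.137, a2=15.015, a3=3.135, a0=34.287; τ=−ln(0.3619)/34.287=0.030 → t=0.253; u2·a0=0.8025·34.287=27.515; a1=16.137 < 27.515 ≤ a1+a2=31.152 → R2 fires; A=13 B=3 D=10
Draw 8: a1=19.071, a2=13.650, a3=2.850, a0=35.571; τ=−ln(0.3459)/35.571=0.030 → t=0.283; u2·a0=0.7717·35.571=27.450; a1=19.071 < 27.450 ≤ a1+a2=32.721 → R2 fires; A=15 B=3 D=9
Draw 9: a1=22.005, a2=12.285, a3=2.565, a0=36.855; τ=−ln(0.5806)/36.855=0.015 → t=0.298 > T=0.29: stop.
Read off D at T=0.29: 9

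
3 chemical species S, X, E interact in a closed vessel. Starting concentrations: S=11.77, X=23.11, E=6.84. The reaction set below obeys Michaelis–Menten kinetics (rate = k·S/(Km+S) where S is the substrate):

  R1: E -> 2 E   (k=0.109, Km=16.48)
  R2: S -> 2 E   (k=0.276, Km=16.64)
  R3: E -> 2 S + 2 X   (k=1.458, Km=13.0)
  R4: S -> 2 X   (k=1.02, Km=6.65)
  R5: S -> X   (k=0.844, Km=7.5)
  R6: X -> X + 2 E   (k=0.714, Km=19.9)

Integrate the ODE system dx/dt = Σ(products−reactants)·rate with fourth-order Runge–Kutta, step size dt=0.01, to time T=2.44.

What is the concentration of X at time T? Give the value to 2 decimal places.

RK4 with dt=0.01: 244 steps to T=2.44. Trajectory (selected grid times):
t=0.00: S=11.77 X=23.11 E=6.84
t=0.27: S=11.70 X=23.87 E=6.98
t=0.54: S=11.63 X=24.64 E=7.13
t=0.81: S=11.57 X=25.41 E=7.27
t=1.08: S=11.51 X=26.18 E=7.42
t=1.36: S=11.45 X=26.98 E=7.57
t=1.63: S=11.40 X=27.76 E=7.72
t=1.90: S=11.35 X=28.54 E=7.86
t=2.17: S=11.31 X=29.32 E=8.01
t=2.44: S=11.27 X=30.11 E=8.16
Read off X at T=2.44: 30.11

X at T = 30.11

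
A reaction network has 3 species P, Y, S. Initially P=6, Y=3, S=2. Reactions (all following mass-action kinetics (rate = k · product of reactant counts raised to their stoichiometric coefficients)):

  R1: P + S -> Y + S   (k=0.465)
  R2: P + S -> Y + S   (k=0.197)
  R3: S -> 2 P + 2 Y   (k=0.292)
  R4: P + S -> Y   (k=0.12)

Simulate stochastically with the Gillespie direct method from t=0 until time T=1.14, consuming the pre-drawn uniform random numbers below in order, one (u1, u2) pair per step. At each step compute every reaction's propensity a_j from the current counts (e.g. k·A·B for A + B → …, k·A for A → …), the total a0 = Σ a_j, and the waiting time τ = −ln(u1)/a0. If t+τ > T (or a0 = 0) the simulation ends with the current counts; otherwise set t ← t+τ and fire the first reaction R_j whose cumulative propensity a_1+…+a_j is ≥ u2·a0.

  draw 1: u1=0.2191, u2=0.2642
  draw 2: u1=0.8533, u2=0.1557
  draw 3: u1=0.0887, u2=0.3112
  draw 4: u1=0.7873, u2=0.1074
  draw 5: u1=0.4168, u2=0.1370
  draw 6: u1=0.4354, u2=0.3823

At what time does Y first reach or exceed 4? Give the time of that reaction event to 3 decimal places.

t=0.000: P=6 Y=3 S=2
Draw 1: a1=5.580, a2=2.364, a3=0.584, a4=1.440, a0=9.968; τ=−ln(0.2191)/9.968=0.152 → t=0.152; u2·a0=0.2642·9.968=2.634 ≤ a1=5.580 → R1 fires; P=5 Y=4 S=2
Draw 2: a1=4.650, a2=1.970, a3=0.584, a4=1.200, a0=8.404; τ=−ln(0.8533)/8.404=0.019 → t=0.171; u2·a0=0.1557·8.404=1.309 ≤ a1=4.650 → R1 fires; P=4 Y=5 S=2
Draw 3: a1=3.720, a2=1.576, a3=0.584, a4=0.960, a0=6.840; τ=−ln(0.0887)/6.840=0.354 → t=0.525; u2·a0=0.3112·6.840=2.129 ≤ a1=3.720 → R1 fires; P=3 Y=6 S=2
Draw 4: a1=2.790, a2=1.182, a3=0.584, a4=0.720, a0=5.276; τ=−ln(0.7873)/5.276=0.045 → t=0.571; u2·a0=0.1074·5.276=0.567 ≤ a1=2.790 → R1 fires; P=2 Y=7 S=2
Draw 5: a1=1.860, a2=0.788, a3=0.584, a4=0.480, a0=3.712; τ=−ln(0.4168)/3.712=0.236 → t=0.806; u2·a0=0.1370·3.712=0.509 ≤ a1=1.860 → R1 fires; P=1 Y=8 S=2
Draw 6: a1=0.930, a2=0.394, a3=0.584, a4=0.240, a0=2.148; τ=−ln(0.4354)/2.148=0.387 → t=1.194 > T=1.14: stop.
Y first becomes ≥ 4 when it reaches 4 at the event at t=0.152.

Threshold first reached at t = 0.152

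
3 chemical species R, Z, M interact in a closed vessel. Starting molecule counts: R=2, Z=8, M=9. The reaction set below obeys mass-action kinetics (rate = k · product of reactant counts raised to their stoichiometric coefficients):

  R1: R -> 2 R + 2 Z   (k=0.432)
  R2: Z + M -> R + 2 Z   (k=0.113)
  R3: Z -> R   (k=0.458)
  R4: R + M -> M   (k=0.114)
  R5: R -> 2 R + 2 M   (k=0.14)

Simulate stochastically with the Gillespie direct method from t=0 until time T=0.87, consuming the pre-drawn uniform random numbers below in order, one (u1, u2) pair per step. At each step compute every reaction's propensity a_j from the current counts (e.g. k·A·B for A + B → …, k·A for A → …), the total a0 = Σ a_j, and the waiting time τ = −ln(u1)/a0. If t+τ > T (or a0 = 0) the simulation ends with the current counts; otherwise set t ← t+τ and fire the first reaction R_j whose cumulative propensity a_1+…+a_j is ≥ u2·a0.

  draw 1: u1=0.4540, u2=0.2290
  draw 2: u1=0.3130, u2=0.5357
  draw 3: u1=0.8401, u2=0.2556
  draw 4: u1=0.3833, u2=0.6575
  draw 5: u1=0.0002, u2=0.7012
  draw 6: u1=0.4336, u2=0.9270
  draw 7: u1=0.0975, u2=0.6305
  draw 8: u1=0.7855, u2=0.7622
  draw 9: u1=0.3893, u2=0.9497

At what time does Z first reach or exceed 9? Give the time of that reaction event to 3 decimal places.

t=0.000: R=2 Z=8 M=9
Draw 1: a1=0.864, a2=8.136, a3=3.664, a4=2.052, a5=0.280, a0=14.996; τ=−ln(0.4540)/14.996=0.053 → t=0.053; u2·a0=0.2290·14.996=3.434; a1=0.864 < 3.434 ≤ a1+a2=9.000 → R2 fires; R=3 Z=9 M=8
Draw 2: a1=1.296, a2=8.136, a3=4.122, a4=2.736, a5=0.420, a0=16.710; τ=−ln(0.3130)/16.710=0.070 → t=0.122; u2·a0=0.5357·16.710=8.952; a1=1.296 < 8.952 ≤ a1+a2=9.432 → R2 fires; R=4 Z=10 M=7
Draw 3: a1=1.728, a2=7.910, a3=4.580, a4=3.192, a5=0.560, a0=17.970; τ=−ln(0.8401)/17.970=0.010 → t=0.132; u2·a0=0.2556·17.970=4.593; a1=1.728 < 4.593 ≤ a1+a2=9.638 → R2 fires; R=5 Z=11 M=6
Draw 4: a1=2.160, a2=7.458, a3=5.038, a4=3.420, a5=0.700, a0=18.776; τ=−ln(0.3833)/18.776=0.051 → t=0.183; u2·a0=0.6575·18.776=12.345; a1+a2=9.618 < 12.345 ≤ a1+…+a3=14.656 → R3 fires; R=6 Z=10 M=6
Draw 5: a1=2.592, a2=6.780, a3=4.580, a4=4.104, a5=0.840, a0=18.896; τ=−ln(0.0002)/18.896=0.451 → t=0.634; u2·a0=0.7012·18.896=13.250; a1+a2=9.372 < 13.250 ≤ a1+…+a3=13.952 → R3 fires; R=7 Z=9 M=6
Draw 6: a1=3.024, a2=6.102, a3=4.122, a4=4.788, a5=0.980, a0=19.016; τ=−ln(0.4336)/19.016=0.044 → t=0.678; u2·a0=0.9270·19.016=17.628; a1+…+a3=13.248 < 17.628 ≤ a1+…+a4=18.036 → R4 fires; R=6 Z=9 M=6
Draw 7: a1=2.592, a2=6.102, a3=4.122, a4=4.104, a5=0.840, a0=17.760; τ=−ln(0.0975)/17.760=0.131 → t=0.809; u2·a0=0.6305·17.760=11.198; a1+a2=8.694 < 11.198 ≤ a1+…+a3=12.816 → R3 fires; R=7 Z=8 M=6
Draw 8: a1=3.024, a2=5.424, a3=3.664, a4=4.788, a5=0.980, a0=17.880; τ=−ln(0.7855)/17.880=0.014 → t=0.822; u2·a0=0.7622·17.880=13.628; a1+…+a3=12.112 < 13.628 ≤ a1+…+a4=16.900 → R4 fires; R=6 Z=8 M=6
Draw 9: a1=2.592, a2=5.424, a3=3.664, a4=4.104, a5=0.840, a0=16.624; τ=−ln(0.3893)/16.624=0.057 → t=0.879 > T=0.87: stop.
Z first becomes ≥ 9 when it reaches 9 at the event at t=0.053.

Threshold first reached at t = 0.053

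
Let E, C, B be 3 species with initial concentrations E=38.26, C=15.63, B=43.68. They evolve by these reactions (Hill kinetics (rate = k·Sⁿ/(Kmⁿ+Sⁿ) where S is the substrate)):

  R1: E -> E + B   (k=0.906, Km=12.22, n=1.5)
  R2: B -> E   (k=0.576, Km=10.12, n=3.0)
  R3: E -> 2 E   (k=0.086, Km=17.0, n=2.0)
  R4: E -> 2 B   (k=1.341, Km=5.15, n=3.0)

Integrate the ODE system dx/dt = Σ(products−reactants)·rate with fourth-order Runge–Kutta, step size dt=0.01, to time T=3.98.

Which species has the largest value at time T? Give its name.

Dominant species at T: B

RK4 with dt=0.01: 398 steps to T=3.98. Trajectory (selected grid times):
t=0.00: E=38.26 C=15.63 B=43.68
t=0.44: E=37.95 C=15.63 B=44.94
t=0.88: E=37.65 C=15.63 B=46.21
t=1.33: E=37.33 C=15.63 B=47.50
t=1.77: E=37.03 C=15.63 B=48.76
t=2.21: E=36.72 C=15.63 B=50.02
t=2.65: E=36.42 C=15.63 B=51.28
t=3.10: E=36.10 C=15.63 B=52.57
t=3.54: E=35.80 C=15.63 B=53.82
t=3.98: E=35.49 C=15.63 B=55.08
At T=3.98: E=35.49 C=15.63 B=55.08; the largest is B.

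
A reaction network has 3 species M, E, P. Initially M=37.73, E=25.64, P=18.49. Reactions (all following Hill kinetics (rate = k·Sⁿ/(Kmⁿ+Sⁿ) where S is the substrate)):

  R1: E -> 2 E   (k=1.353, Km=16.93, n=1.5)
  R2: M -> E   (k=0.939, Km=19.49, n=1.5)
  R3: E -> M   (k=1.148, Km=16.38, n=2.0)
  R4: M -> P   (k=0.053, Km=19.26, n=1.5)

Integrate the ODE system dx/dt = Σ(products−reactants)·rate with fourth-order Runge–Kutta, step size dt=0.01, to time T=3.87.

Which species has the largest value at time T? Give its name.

Dominant species at T: M

RK4 with dt=0.01: 387 steps to T=3.87. Trajectory (selected grid times):
t=0.00: M=37.73 E=25.64 P=18.49
t=0.43: M=37.77 E=25.96 P=18.51
t=0.86: M=37.81 E=26.29 P=18.52
t=1.29: M=37.86 E=26.61 P=18.54
t=1.72: M=37.91 E=26.93 P=18.56
t=2.15: M=37.96 E=27.25 P=18.57
t=2.58: M=38.01 E=27.58 P=18.59
t=3.01: M=38.06 E=27.90 P=18.61
t=3.44: M=38.12 E=28.22 P=18.62
t=3.87: M=38.18 E=28.55 P=18.64
At T=3.87: M=38.18 E=28.55 P=18.64; the largest is M.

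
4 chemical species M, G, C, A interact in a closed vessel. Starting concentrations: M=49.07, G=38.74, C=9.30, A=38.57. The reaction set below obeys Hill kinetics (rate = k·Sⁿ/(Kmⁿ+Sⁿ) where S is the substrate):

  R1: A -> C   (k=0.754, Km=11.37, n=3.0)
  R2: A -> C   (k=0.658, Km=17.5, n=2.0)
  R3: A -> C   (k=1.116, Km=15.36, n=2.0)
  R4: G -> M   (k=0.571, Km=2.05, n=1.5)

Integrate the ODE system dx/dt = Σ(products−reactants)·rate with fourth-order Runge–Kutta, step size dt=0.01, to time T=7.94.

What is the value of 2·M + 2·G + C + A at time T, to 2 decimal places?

Value at T = 223.49

Check how each reaction changes W = 2·M + 2·G + C + A (weight of products minus weight of reactants):
R1: A -> C: (1·1) − (1·1) = 1 − 1 = 0
R2: A -> C: (1·1) − (1·1) = 1 − 1 = 0
R3: A -> C: (1·1) − (1·1) = 1 − 1 = 0
R4: G -> M: (2·1) − (2·1) = 2 − 2 = 0
Every reaction leaves W unchanged, so W is conserved and no simulation is needed: W(T) = W(0) = 2·49.07 + 2·38.74 + 9.30 + 38.57 = 223.49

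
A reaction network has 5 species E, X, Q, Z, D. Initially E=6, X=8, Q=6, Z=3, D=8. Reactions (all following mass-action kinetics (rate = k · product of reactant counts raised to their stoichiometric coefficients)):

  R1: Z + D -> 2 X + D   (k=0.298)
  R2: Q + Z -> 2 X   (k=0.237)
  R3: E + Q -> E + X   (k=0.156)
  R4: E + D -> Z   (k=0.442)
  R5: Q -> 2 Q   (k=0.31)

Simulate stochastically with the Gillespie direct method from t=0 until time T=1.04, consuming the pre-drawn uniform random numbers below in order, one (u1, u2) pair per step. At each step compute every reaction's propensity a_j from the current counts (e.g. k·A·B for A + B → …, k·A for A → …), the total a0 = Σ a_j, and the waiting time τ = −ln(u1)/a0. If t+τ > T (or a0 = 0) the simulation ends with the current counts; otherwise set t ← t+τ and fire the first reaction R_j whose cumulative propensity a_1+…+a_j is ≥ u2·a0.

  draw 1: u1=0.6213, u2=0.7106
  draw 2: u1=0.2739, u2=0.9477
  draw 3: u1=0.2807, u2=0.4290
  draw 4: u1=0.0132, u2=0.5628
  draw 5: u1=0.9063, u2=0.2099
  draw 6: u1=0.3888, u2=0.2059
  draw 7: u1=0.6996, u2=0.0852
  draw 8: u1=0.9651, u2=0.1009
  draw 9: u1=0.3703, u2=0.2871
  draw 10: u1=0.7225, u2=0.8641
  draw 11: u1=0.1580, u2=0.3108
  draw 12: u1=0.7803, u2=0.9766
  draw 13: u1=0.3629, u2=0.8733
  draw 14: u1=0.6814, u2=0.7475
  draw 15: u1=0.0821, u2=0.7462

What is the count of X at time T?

X at T = 21

t=0.000: E=6 X=8 Q=6 Z=3 D=8
Draw 1: a1=7.152, a2=4.266, a3=5.616, a4=21.216, a5=1.860, a0=40.110; τ=−ln(0.6213)/40.110=0.012 → t=0.012; u2·a0=0.7106·40.110=28.502; a1+…+a3=17.034 < 28.502 ≤ a1+…+a4=38.250 → R4 fires; E=5 X=8 Q=6 Z=4 D=7
Draw 2: a1=8.344, a2=5.688, a3=4.680, a4=15.470, a5=1.860, a0=36.042; τ=−ln(0.2739)/36.042=0.036 → t=0.048; u2·a0=0.9477·36.042=34.157; a1+…+a3=18.712 < 34.157 ≤ a1+…+a4=34.182 → R4 fires; E=4 X=8 Q=6 Z=5 D=6
Draw 3: a1=8.940, a2=7.110, a3=3.744, a4=10.608, a5=1.860, a0=32.262; τ=−ln(0.2807)/32.262=0.039 → t=0.087; u2·a0=0.4290·32.262=13.840; a1=8.940 < 13.840 ≤ a1+a2=16.050 → R2 fires; E=4 X=10 Q=5 Z=4 D=6
Draw 4: a1=7.152, a2=4.740, a3=3.120, a4=10.608, a5=1.550, a0=27.170; τ=−ln(0.0132)/27.170=0.159 → t=0.246; u2·a0=0.5628·27.170=15.291; a1+…+a3=15.012 < 15.291 ≤ a1+…+a4=25.620 → R4 fires; E=3 X=10 Q=5 Z=5 D=5
Draw 5: a1=7.450, a2=5.925, a3=2.340, a4=6.630, a5=1.550, a0=23.895; τ=−ln(0.9063)/23.895=0.004 → t=0.251; u2·a0=0.2099·23.895=5.016 ≤ a1=7.450 → R1 fires; E=3 X=12 Q=5 Z=4 D=5
Draw 6: a1=5.960, a2=4.740, a3=2.340, a4=6.630, a5=1.550, a0=21.220; τ=−ln(0.3888)/21.220=0.045 → t=0.295; u2·a0=0.2059·21.220=4.369 ≤ a1=5.960 → R1 fires; E=3 X=14 Q=5 Z=3 D=5
Draw 7: a1=4.470, a2=3.555, a3=2.340, a4=6.630, a5=1.550, a0=18.545; τ=−ln(0.6996)/18.545=0.019 → t=0.314; u2·a0=0.0852·18.545=1.580 ≤ a1=4.470 → R1 fires; E=3 X=16 Q=5 Z=2 D=5
Draw 8: a1=2.980, a2=2.370, a3=2.340, a4=6.630, a5=1.550, a0=15.870; τ=−ln(0.9651)/15.870=0.002 → t=0.317; u2·a0=0.1009·15.870=1.601 ≤ a1=2.980 → R1 fires; E=3 X=18 Q=5 Z=1 D=5
Draw 9: a1=1.490, a2=1.185, a3=2.340, a4=6.630, a5=1.550, a0=13.195; τ=−ln(0.3703)/13.195=0.075 → t=0.392; u2·a0=0.2871·13.195=3.788; a1+a2=2.675 < 3.788 ≤ a1+…+a3=5.015 → R3 fires; E=3 X=19 Q=4 Z=1 D=5
Draw 10: a1=1.490, a2=0.948, a3=1.872, a4=6.630, a5=1.240, a0=12.180; τ=−ln(0.7225)/12.180=0.027 → t=0.419; u2·a0=0.8641·12.180=10.525; a1+…+a3=4.310 < 10.525 ≤ a1+…+a4=10.940 → R4 fires; E=2 X=19 Q=4 Z=2 D=4
Draw 11: a1=2.384, a2=1.896, a3=1.248, a4=3.536, a5=1.240, a0=10.304; τ=−ln(0.1580)/10.304=0.179 → t=0.598; u2·a0=0.3108·10.304=3.202; a1=2.384 < 3.202 ≤ a1+a2=4.280 → R2 fires; E=2 X=21 Q=3 Z=1 D=4
Draw 12: a1=1.192, a2=0.711, a3=0.936, a4=3.536, a5=0.930, a0=7.305; τ=−ln(0.7803)/7.305=0.034 → t=0.632; u2·a0=0.9766·7.305=7.134; a1+…+a4=6.375 < 7.134 ≤ a1+…+a5=7.305 → R5 fires; E=2 X=21 Q=4 Z=1 D=4
Draw 13: a1=1.192, a2=0.948, a3=1.248, a4=3.536, a5=1.240, a0=8.164; τ=−ln(0.3629)/8.164=0.124 → t=0.756; u2·a0=0.8733·8.164=7.130; a1+…+a4=6.924 < 7.130 ≤ a1+…+a5=8.164 → R5 fires; E=2 X=21 Q=5 Z=1 D=4
Draw 14: a1=1.192, a2=1.185, a3=1.560, a4=3.536, a5=1.550, a0=9.023; τ=−ln(0.6814)/9.023=0.043 → t=0.798; u2·a0=0.7475·9.023=6.745; a1+…+a3=3.937 < 6.745 ≤ a1+…+a4=7.473 → R4 fires; E=1 X=21 Q=5 Z=2 D=3
Draw 15: a1=1.788, a2=2.370, a3=0.780, a4=1.326, a5=1.550, a0=7.814; τ=−ln(0.0821)/7.814=0.320 → t=1.118 > T=1.04: stop.
Read off X at T=1.04: 21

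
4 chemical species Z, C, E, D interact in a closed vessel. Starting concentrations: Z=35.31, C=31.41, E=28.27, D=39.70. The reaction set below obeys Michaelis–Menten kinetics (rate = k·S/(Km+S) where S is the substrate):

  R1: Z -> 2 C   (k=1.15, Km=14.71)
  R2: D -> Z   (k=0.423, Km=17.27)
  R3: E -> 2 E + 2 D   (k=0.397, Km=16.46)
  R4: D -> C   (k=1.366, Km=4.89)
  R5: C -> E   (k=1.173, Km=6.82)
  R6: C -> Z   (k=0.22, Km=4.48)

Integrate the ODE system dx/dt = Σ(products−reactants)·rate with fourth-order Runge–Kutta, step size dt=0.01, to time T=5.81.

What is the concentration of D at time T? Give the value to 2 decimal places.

D at T = 34.06

RK4 with dt=0.01: 581 steps to T=5.81. Trajectory (selected grid times):
t=0.00: Z=35.31 C=31.41 E=28.27 D=39.70
t=0.65: Z=35.10 C=32.50 E=29.06 D=39.05
t=1.29: Z=34.89 C=33.57 E=29.85 D=38.41
t=1.94: Z=34.68 C=34.64 E=30.65 D=37.77
t=2.58: Z=34.48 C=35.69 E=31.44 D=37.14
t=3.23: Z=34.27 C=36.76 E=32.26 D=36.51
t=3.87: Z=34.06 C=37.80 E=33.06 D=35.89
t=4.52: Z=33.85 C=38.84 E=33.88 D=35.28
t=5.16: Z=33.65 C=39.87 E=34.69 D=34.67
t=5.81: Z=33.44 C=40.91 E=35.52 D=34.06
Read off D at T=5.81: 34.06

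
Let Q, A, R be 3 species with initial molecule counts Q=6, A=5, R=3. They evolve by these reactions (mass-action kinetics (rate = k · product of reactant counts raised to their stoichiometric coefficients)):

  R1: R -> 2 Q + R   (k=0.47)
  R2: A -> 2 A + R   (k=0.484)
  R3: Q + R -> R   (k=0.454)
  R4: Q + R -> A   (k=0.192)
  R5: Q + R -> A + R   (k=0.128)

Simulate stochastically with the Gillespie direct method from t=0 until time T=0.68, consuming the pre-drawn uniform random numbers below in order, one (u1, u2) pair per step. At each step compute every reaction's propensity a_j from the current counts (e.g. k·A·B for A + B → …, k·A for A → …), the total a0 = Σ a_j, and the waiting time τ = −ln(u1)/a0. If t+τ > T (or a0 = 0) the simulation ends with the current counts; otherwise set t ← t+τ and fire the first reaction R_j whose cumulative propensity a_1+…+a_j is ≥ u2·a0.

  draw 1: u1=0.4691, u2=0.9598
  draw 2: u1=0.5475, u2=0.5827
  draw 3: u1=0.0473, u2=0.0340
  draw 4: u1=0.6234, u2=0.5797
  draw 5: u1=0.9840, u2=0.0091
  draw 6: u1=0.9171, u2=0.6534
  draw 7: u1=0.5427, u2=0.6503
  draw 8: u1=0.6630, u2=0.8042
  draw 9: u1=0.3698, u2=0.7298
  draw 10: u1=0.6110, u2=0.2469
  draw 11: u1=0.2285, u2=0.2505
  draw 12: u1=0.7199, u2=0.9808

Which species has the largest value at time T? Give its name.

t=0.000: Q=6 A=5 R=3
Draw 1: a1=1.410, a2=2.420, a3=8.172, a4=3.456, a5=2.304, a0=17.762; τ=−ln(0.4691)/17.762=0.043 → t=0.043; u2·a0=0.9598·17.762=17.048; a1+…+a4=15.458 < 17.048 ≤ a1+…+a5=17.762 → R5 fires; Q=5 A=6 R=3
Draw 2: a1=1.410, a2=2.904, a3=6.810, a4=2.880, a5=1.920, a0=15.924; τ=−ln(0.5475)/15.924=0.038 → t=0.080; u2·a0=0.5827·15.924=9.279; a1+a2=4.314 < 9.279 ≤ a1+…+a3=11.124 → R3 fires; Q=4 A=6 R=3
Draw 3: a1=1.410, a2=2.904, a3=5.448, a4=2.304, a5=1.536, a0=13.602; τ=−ln(0.0473)/13.602=0.224 → t=0.305; u2·a0=0.0340·13.602=0.462 ≤ a1=1.410 → R1 fires; Q=6 A=6 R=3
Draw 4: a1=1.410, a2=2.904, a3=8.172, a4=3.456, a5=2.304, a0=18.246; τ=−ln(0.6234)/18.246=0.026 → t=0.331; u2·a0=0.5797·18.246=10.577; a1+a2=4.314 < 10.577 ≤ a1+…+a3=12.486 → R3 fires; Q=5 A=6 R=3
Draw 5: a1=1.410, a2=2.904, a3=6.810, a4=2.880, a5=1.920, a0=15.924; τ=−ln(0.9840)/15.924=0.001 → t=0.332; u2·a0=0.0091·15.924=0.145 ≤ a1=1.410 → R1 fires; Q=7 A=6 R=3
Draw 6: a1=1.410, a2=2.904, a3=9.534, a4=4.032, a5=2.688, a0=20.568; τ=−ln(0.9171)/20.568=0.004 → t=0.336; u2·a0=0.6534·20.568=13.439; a1+a2=4.314 < 13.439 ≤ a1+…+a3=13.848 → R3 fires; Q=6 A=6 R=3
Draw 7: a1=1.410, a2=2.904, a3=8.172, a4=3.456, a5=2.304, a0=18.246; τ=−ln(0.5427)/18.246=0.033 → t=0.369; u2·a0=0.6503·18.246=11.865; a1+a2=4.314 < 11.865 ≤ a1+…+a3=12.486 → R3 fires; Q=5 A=6 R=3
Draw 8: a1=1.410, a2=2.904, a3=6.810, a4=2.880, a5=1.920, a0=15.924; τ=−ln(0.6630)/15.924=0.026 → t=0.395; u2·a0=0.8042·15.924=12.806; a1+…+a3=11.124 < 12.806 ≤ a1+…+a4=14.004 → R4 fires; Q=4 A=7 R=2
Draw 9: a1=0.940, a2=3.388, a3=3.632, a4=1.536, a5=1.024, a0=10.520; τ=−ln(0.3698)/10.520=0.095 → t=0.490; u2·a0=0.7298·10.520=7.677; a1+a2=4.328 < 7.677 ≤ a1+…+a3=7.960 → R3 fires; Q=3 A=7 R=2
Draw 10: a1=0.940, a2=3.388, a3=2.724, a4=1.152, a5=0.768, a0=8.972; τ=−ln(0.6110)/8.972=0.055 → t=0.545; u2·a0=0.2469·8.972=2.215; a1=0.940 < 2.215 ≤ a1+a2=4.328 → R2 fires; Q=3 A=8 R=3
Draw 11: a1=1.410, a2=3.872, a3=4.086, a4=1.728, a5=1.152, a0=12.248; τ=−ln(0.2285)/12.248=0.121 → t=0.665; u2·a0=0.2505·12.248=3.068; a1=1.410 < 3.068 ≤ a1+a2=5.282 → R2 fires; Q=3 A=9 R=4
Draw 12: a1=1.880, a2=4.356, a3=5.448, a4=2.304, a5=1.536, a0=15.524; τ=−ln(0.7199)/15.524=0.021 → t=0.686 > T=0.68: stop.
At T=0.68: Q=3 A=9 R=4; the largest is A.

Dominant species at T: A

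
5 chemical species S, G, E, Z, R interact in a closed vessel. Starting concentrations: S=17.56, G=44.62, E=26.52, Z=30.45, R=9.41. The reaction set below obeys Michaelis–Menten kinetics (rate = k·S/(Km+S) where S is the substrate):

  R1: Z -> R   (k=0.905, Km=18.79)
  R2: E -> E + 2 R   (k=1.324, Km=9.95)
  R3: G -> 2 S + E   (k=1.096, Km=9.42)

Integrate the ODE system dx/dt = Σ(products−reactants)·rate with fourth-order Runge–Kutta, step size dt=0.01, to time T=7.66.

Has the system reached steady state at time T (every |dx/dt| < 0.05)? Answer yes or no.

RK4 with dt=0.01: 766 steps to T=7.66. Trajectory (selected grid times):
t=0.00: S=17.56 G=44.62 E=26.52 Z=30.45 R=9.41
t=0.85: S=19.10 G=43.85 E=27.29 Z=29.98 R=11.53
t=1.70: S=20.63 G=43.09 E=28.05 Z=29.50 R=13.65
t=2.55: S=22.15 G=42.32 E=28.82 Z=29.04 R=15.79
t=3.40: S=23.68 G=41.56 E=29.58 Z=28.57 R=17.93
t=4.26: S=25.21 G=40.80 E=30.34 Z=28.10 R=20.11
t=5.11: S=26.72 G=40.04 E=31.10 Z=27.64 R=22.27
t=5.96: S=28.23 G=39.29 E=31.85 Z=27.19 R=24.44
t=6.81: S=29.73 G=38.54 E=32.60 Z=26.73 R=26.61
t=7.66: S=31.22 G=37.79 E=33.35 Z=26.28 R=28.79
Rates at T: R1=0.5277, R2=1.0198, R3=0.8773
dx/dt at T (Σ net stoichiometry × rate): S=+1.7546, G=-0.8773, E=+0.8773, Z=-0.5277, R=+2.5672
Largest |dx/dt| is |+2.5672| (R) ≥ 0.05 → not steady.

Steady state at T: no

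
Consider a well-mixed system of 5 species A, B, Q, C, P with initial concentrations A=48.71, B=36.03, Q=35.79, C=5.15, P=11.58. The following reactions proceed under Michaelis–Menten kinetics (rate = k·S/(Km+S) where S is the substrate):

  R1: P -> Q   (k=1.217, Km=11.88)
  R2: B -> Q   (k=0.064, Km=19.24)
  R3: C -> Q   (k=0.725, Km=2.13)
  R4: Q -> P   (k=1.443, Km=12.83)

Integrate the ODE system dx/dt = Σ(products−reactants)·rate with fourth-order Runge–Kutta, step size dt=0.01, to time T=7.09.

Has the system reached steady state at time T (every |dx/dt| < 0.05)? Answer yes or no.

RK4 with dt=0.01: 709 steps to T=7.09. Trajectory (selected grid times):
t=0.00: A=48.71 B=36.03 Q=35.79 C=5.15 P=11.58
t=0.79: A=48.71 B=36.00 Q=35.86 C=4.75 P=11.94
t=1.58: A=48.71 B=35.96 Q=35.93 C=4.36 P=12.30
t=2.36: A=48.71 B=35.93 Q=35.99 C=3.99 P=12.64
t=3.15: A=48.71 B=35.90 Q=36.05 C=3.62 P=12.98
t=3.94: A=48.71 B=35.87 Q=36.10 C=3.26 P=13.32
t=4.73: A=48.71 B=35.83 Q=36.15 C=2.93 P=13.65
t=5.51: A=48.71 B=35.80 Q=36.18 C=2.61 P=13.97
t=6.30: A=48.71 B=35.77 Q=36.20 C=2.30 P=14.29
t=7.09: A=48.71 B=35.73 Q=36.20 C=2.01 P=14.60
Rates at T: R1=0.6710, R2=0.0416, R3=0.3522, R4=1.0654
dx/dt at T (Σ net stoichiometry × rate): A=+0.0000, B=-0.0416, Q=-0.0006, C=-0.3522, P=+0.3944
Largest |dx/dt| is |+0.3944| (P) ≥ 0.05 → not steady.

Steady state at T: no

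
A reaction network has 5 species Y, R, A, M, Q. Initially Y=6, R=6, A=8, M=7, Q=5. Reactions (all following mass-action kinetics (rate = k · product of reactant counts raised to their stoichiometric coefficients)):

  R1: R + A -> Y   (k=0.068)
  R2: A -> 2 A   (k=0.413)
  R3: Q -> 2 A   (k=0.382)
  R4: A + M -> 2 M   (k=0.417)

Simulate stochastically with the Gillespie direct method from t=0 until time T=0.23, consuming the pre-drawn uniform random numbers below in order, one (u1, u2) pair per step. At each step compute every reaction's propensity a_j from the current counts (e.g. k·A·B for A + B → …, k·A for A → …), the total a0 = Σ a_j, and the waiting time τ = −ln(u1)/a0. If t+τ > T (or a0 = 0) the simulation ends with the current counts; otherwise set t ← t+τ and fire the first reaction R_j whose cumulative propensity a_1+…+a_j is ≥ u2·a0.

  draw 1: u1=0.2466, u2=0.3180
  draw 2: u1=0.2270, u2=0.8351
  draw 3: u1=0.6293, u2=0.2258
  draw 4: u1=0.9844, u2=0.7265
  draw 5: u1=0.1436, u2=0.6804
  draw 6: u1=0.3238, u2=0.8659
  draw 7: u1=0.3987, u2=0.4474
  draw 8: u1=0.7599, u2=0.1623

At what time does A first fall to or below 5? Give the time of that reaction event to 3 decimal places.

Threshold first reached at t = 0.194

t=0.000: Y=6 R=6 A=8 M=7 Q=5
Draw 1: a1=3.264, a2=3.304, a3=1.910, a4=23.352, a0=31.830; τ=−ln(0.2466)/31.830=0.044 → t=0.044; u2·a0=0.3180·31.830=10.122; a1+…+a3=8.478 < 10.122 ≤ a1+…+a4=31.830 → R4 fires; Y=6 R=6 A=7 M=8 Q=5
Draw 2: a1=2.856, a2=2.891, a3=1.910, a4=23.352, a0=31.009; τ=−ln(0.2270)/31.009=0.048 → t=0.092; u2·a0=0.8351·31.009=25.896; a1+…+a3=7.657 < 25.896 ≤ a1+…+a4=31.009 → R4 fires; Y=6 R=6 A=6 M=9 Q=5
Draw 3: a1=2.448, a2=2.478, a3=1.910, a4=22.518, a0=29.354; τ=−ln(0.6293)/29.354=0.016 → t=0.108; u2·a0=0.2258·29.354=6.628; a1+a2=4.926 < 6.628 ≤ a1+…+a3=6.836 → R3 fires; Y=6 R=6 A=8 M=9 Q=4
Draw 4: a1=3.264, a2=3.304, a3=1.528, a4=30.024, a0=38.120; τ=−ln(0.9844)/38.120=0.000 → t=0.108; u2·a0=0.7265·38.120=27.694; a1+…+a3=8.096 < 27.694 ≤ a1+…+a4=38.120 → R4 fires; Y=6 R=6 A=7 M=10 Q=4
Draw 5: a1=2.856, a2=2.891, a3=1.528, a4=29.190, a0=36.465; τ=−ln(0.1436)/36.465=0.053 → t=0.161; u2·a0=0.6804·36.465=24.811; a1+…+a3=7.275 < 24.811 ≤ a1+…+a4=36.465 → R4 fires; Y=6 R=6 A=6 M=11 Q=4
Draw 6: a1=2.448, a2=2.478, a3=1.528, a4=27.522, a0=33.976; τ=−ln(0.3238)/33.976=0.033 → t=0.194; u2·a0=0.8659·33.976=29.420; a1+…+a3=6.454 < 29.420 ≤ a1+…+a4=33.976 → R4 fires; Y=6 R=6 A=5 M=12 Q=4
Draw 7: a1=2.040, a2=2.065, a3=1.528, a4=25.020, a0=30.653; τ=−ln(0.3987)/30.653=0.030 → t=0.224; u2·a0=0.4474·30.653=13.714; a1+…+a3=5.633 < 13.714 ≤ a1+…+a4=30.653 → R4 fires; Y=6 R=6 A=4 M=13 Q=4
Draw 8: a1=1.632, a2=1.652, a3=1.528, a4=21.684, a0=26.496; τ=−ln(0.7599)/26.496=0.010 → t=0.235 > T=0.23: stop.
A first becomes ≤ 5 when it reaches 5 at the event at t=0.194.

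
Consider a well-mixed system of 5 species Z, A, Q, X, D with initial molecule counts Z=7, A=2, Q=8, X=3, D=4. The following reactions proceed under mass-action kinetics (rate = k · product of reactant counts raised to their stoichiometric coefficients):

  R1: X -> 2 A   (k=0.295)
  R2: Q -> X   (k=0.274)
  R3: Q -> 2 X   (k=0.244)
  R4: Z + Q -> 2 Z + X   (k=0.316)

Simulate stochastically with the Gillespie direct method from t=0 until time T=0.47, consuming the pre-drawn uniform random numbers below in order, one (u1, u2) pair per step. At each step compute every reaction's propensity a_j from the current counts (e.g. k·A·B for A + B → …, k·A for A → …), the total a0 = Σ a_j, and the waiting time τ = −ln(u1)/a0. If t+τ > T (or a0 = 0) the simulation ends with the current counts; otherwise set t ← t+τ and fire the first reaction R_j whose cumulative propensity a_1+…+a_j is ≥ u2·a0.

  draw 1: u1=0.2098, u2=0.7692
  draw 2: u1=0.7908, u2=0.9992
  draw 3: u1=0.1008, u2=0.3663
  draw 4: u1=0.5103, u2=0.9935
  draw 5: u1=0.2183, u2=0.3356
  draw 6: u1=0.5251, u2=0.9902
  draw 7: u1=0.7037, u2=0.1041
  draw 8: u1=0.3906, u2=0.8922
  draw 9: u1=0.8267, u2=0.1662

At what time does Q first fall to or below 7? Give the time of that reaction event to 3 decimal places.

Threshold first reached at t = 0.069

t=0.000: Z=7 A=2 Q=8 X=3 D=4
Draw 1: a1=0.885, a2=2.192, a3=1.952, a4=17.696, a0=22.725; τ=−ln(0.2098)/22.725=0.069 → t=0.069; u2·a0=0.7692·22.725=17.480; a1+…+a3=5.029 < 17.480 ≤ a1+…+a4=22.725 → R4 fires; Z=8 A=2 Q=7 X=4 D=4
Draw 2: a1=1.180, a2=1.918, a3=1.708, a4=17.696, a0=22.502; τ=−ln(0.7908)/22.502=0.010 → t=0.079; u2·a0=0.9992·22.502=22.484; a1+…+a3=4.806 < 22.484 ≤ a1+…+a4=22.502 → R4 fires; Z=9 A=2 Q=6 X=5 D=4
Draw 3: a1=1.475, a2=1.644, a3=1.464, a4=17.064, a0=21.647; τ=−ln(0.1008)/21.647=0.106 → t=0.185; u2·a0=0.3663·21.647=7.929; a1+…+a3=4.583 < 7.929 ≤ a1+…+a4=21.647 → R4 fires; Z=10 A=2 Q=5 X=6 D=4
Draw 4: a1=1.770, a2=1.370, a3=1.220, a4=15.800, a0=20.160; τ=−ln(0.5103)/20.160=0.033 → t=0.219; u2·a0=0.9935·20.160=20.029; a1+…+a3=4.360 < 20.029 ≤ a1+…+a4=20.160 → R4 fires; Z=11 A=2 Q=4 X=7 D=4
Draw 5: a1=2.065, a2=1.096, a3=0.976, a4=13.904, a0=18.041; τ=−ln(0.2183)/18.041=0.084 → t=0.303; u2·a0=0.3356·18.041=6.055; a1+…+a3=4.137 < 6.055 ≤ a1+…+a4=18.041 → R4 fires; Z=12 A=2 Q=3 X=8 D=4
Draw 6: a1=2.360, a2=0.822, a3=0.732, a4=11.376, a0=15.290; τ=−ln(0.5251)/15.290=0.042 → t=0.345; u2·a0=0.9902·15.290=15.140; a1+…+a3=3.914 < 15.140 ≤ a1+…+a4=15.290 → R4 fires; Z=13 A=2 Q=2 X=9 D=4
Draw 7: a1=2.655, a2=0.548, a3=0.488, a4=8.216, a0=11.907; τ=−ln(0.7037)/11.907=0.030 → t=0.375; u2·a0=0.1041·11.907=1.240 ≤ a1=2.655 → R1 fires; Z=13 A=4 Q=2 X=8 D=4
Draw 8: a1=2.360, a2=0.548, a3=0.488, a4=8.216, a0=11.612; τ=−ln(0.3906)/11.612=0.081 → t=0.455; u2·a0=0.8922·11.612=10.360; a1+…+a3=3.396 < 10.360 ≤ a1+…+a4=11.612 → R4 fires; Z=14 A=4 Q=1 X=9 D=4
Draw 9: a1=2.655, a2=0.274, a3=0.244, a4=4.424, a0=7.597; τ=−ln(0.8267)/7.597=0.025 → t=0.481 > T=0.47: stop.
Q first becomes ≤ 7 when it reaches 7 at the event at t=0.069.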